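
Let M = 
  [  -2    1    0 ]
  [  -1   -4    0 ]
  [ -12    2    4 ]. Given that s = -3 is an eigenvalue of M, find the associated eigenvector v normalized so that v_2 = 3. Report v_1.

M + 3I = [[1, 1, 0], [-1, -1, 0], [-12, 2, 7]].
Solving (M + 3I)v = 0 gives the eigenspace spanned by (-3, 3, -6).
With v_2 = 3, v = (-3, 3, -6), so v_1 = -3.

-3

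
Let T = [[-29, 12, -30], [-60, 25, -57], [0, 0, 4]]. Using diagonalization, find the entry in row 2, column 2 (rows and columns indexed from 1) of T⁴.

-2495

Characteristic polynomial: μ^3 - 21μ + 20 = (μ - 4)(μ - 1)(μ + 5), so the eigenvalues are -5, 1, 4.
μ=-5: eigenvector (1, 2, 0).
μ=1: eigenvector (2, 5, 0).
μ=4: eigenvector (-2, -3, 1).
P = [[1, 2, -2], [2, 5, -3], [0, 0, 1]], D = diag(-5, 1, 4), P⁻¹ = [[5, -2, 4], [-2, 1, -1], [0, 0, 1]].
T⁴ = P·diag(625, 1, 256)·P⁻¹ = [[3121, -1248, 1986], [6240, -2495, 4227], [0, 0, 256]].
The requested entry is -2495.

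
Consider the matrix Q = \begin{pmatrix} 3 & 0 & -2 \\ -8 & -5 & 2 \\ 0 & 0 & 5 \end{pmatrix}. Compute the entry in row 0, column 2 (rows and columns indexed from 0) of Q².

Characteristic polynomial: λ^3 - 3λ^2 - 25λ + 75 = (λ - 5)(λ - 3)(λ + 5), so the eigenvalues are -5, 3, 5.
λ=3: eigenvector (1, -1, 0).
λ=-5: eigenvector (0, 1, 0).
λ=5: eigenvector (-1, 1, 1).
P = [[1, 0, -1], [-1, 1, 1], [0, 0, 1]], D = diag(3, -5, 5), P⁻¹ = [[1, 0, 1], [1, 1, 0], [0, 0, 1]].
Q² = P·diag(9, 25, 25)·P⁻¹ = [[9, 0, -16], [16, 25, 16], [0, 0, 25]].
The requested entry is -16.

-16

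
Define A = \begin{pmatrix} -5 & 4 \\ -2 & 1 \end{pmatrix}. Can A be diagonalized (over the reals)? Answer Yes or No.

Characteristic polynomial: p(t) = t^2 + 4t + 3 = (t + 1)(t + 3).
All 2 eigenvalues are distinct, so A is diagonalizable.

Yes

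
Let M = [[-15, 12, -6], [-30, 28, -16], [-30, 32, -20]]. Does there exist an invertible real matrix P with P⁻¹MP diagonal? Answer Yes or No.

Yes

Characteristic polynomial: p(t) = t^3 + 7t^2 + 12t = t(t + 3)(t + 4).
All 3 eigenvalues are distinct, so M is diagonalizable.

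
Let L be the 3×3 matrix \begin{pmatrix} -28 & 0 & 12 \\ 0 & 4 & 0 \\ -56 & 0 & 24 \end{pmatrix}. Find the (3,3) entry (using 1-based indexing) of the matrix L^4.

-1536

Characteristic polynomial: t^3 - 16t = t(t - 4)(t + 4), so the eigenvalues are -4, 0, 4.
t=-4: eigenvector (1, 0, 2).
t=4: eigenvector (0, 1, 0).
t=0: eigenvector (3, 0, 7).
P = [[1, 0, 3], [0, 1, 0], [2, 0, 7]], D = diag(-4, 4, 0), P⁻¹ = [[7, 0, -3], [0, 1, 0], [-2, 0, 1]].
L⁴ = P·diag(256, 256, 0)·P⁻¹ = [[1792, 0, -768], [0, 256, 0], [3584, 0, -1536]].
The requested entry is -1536.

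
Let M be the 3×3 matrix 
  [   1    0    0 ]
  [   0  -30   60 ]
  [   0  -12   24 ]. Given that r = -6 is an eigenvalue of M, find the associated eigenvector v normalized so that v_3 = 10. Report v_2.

25

M + 6I = [[7, 0, 0], [0, -24, 60], [0, -12, 30]].
Solving (M + 6I)v = 0 gives the eigenspace spanned by (0, 25, 10).
With v_3 = 10, v = (0, 25, 10), so v_2 = 25.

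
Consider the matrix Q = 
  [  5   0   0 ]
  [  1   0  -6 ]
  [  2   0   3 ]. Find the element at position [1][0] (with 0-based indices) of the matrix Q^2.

Characteristic polynomial: μ^3 - 8μ^2 + 15μ = μ(μ - 5)(μ - 3), so the eigenvalues are 0, 3, 5.
μ=5: eigenvector (1, -1, 1).
μ=0: eigenvector (0, 1, 0).
μ=3: eigenvector (0, -2, 1).
P = [[1, 0, 0], [-1, 1, -2], [1, 0, 1]], D = diag(5, 0, 3), P⁻¹ = [[1, 0, 0], [-1, 1, 2], [-1, 0, 1]].
Q² = P·diag(25, 0, 9)·P⁻¹ = [[25, 0, 0], [-7, 0, -18], [16, 0, 9]].
The requested entry is -7.

-7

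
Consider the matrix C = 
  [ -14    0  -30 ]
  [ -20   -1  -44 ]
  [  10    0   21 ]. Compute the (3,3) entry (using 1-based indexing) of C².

141

Characteristic polynomial: t^3 - 6t^2 - t + 6 = (t - 6)(t - 1)(t + 1), so the eigenvalues are -1, 1, 6.
t=6: eigenvector (-3, -4, 2).
t=-1: eigenvector (0, 1, 0).
t=1: eigenvector (-2, -2, 1).
P = [[-3, 0, -2], [-4, 1, -2], [2, 0, 1]], D = diag(6, -1, 1), P⁻¹ = [[1, 0, 2], [0, 1, 2], [-2, 0, -3]].
C² = P·diag(36, 1, 1)·P⁻¹ = [[-104, 0, -210], [-140, 1, -280], [70, 0, 141]].
The requested entry is 141.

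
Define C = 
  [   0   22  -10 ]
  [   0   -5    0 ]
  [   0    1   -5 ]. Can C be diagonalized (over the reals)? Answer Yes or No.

Characteristic polynomial: p(λ) = λ^3 + 10λ^2 + 25λ = λ(λ + 5)^2.
λ = -5 has algebraic multiplicity 2; rank(C + 5I) = 2, so geometric multiplicity = 1.
Geometric multiplicity < algebraic multiplicity, so C is not diagonalizable.

No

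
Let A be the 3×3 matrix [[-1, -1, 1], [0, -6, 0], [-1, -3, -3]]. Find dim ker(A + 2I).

1

A + 2I = [[1, -1, 1], [0, -4, 0], [-1, -3, -1]].
This matrix has rank 2, so its null space has dimension 3 − 2 = 1.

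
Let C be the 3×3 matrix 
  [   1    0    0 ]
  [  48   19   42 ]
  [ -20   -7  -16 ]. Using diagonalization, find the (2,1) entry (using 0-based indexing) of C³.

Characteristic polynomial: λ^3 - 4λ^2 - 7λ + 10 = (λ - 5)(λ - 1)(λ + 2), so the eigenvalues are -2, 1, 5.
λ=1: eigenvector (1, 2, -2).
λ=5: eigenvector (0, 3, -1).
λ=-2: eigenvector (0, 2, -1).
P = [[1, 0, 0], [2, 3, 2], [-2, -1, -1]], D = diag(1, 5, -2), P⁻¹ = [[1, 0, 0], [2, 1, 2], [-4, -1, -3]].
C³ = P·diag(1, 125, -8)·P⁻¹ = [[1, 0, 0], [816, 391, 798], [-284, -133, -274]].
The requested entry is -133.

-133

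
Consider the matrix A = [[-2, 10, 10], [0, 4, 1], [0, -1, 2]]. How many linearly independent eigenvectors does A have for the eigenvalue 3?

1

A − 3I = [[-5, 10, 10], [0, 1, 1], [0, -1, -1]].
This matrix has rank 2, so its null space has dimension 3 − 2 = 1.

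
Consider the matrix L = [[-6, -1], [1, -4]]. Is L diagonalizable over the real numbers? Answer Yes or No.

Characteristic polynomial: p(λ) = λ^2 + 10λ + 25 = (λ + 5)^2.
λ = -5 has algebraic multiplicity 2; rank(L + 5I) = 1, so geometric multiplicity = 1.
Geometric multiplicity < algebraic multiplicity, so L is not diagonalizable.

No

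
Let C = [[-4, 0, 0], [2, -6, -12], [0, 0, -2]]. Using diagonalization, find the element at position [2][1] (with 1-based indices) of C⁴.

Characteristic polynomial: s^3 + 12s^2 + 44s + 48 = (s + 2)(s + 4)(s + 6), so the eigenvalues are -6, -4, -2.
s=-4: eigenvector (1, 1, 0).
s=-6: eigenvector (0, 1, 0).
s=-2: eigenvector (0, -3, 1).
P = [[1, 0, 0], [1, 1, -3], [0, 0, 1]], D = diag(-4, -6, -2), P⁻¹ = [[1, 0, 0], [-1, 1, 3], [0, 0, 1]].
C⁴ = P·diag(256, 1296, 16)·P⁻¹ = [[256, 0, 0], [-1040, 1296, 3840], [0, 0, 16]].
The requested entry is -1040.

-1040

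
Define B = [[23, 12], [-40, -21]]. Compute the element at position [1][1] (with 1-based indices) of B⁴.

481

Characteristic polynomial: μ^2 - 2μ - 3 = (μ - 3)(μ + 1), so the eigenvalues are -1, 3.
μ=3: eigenvector (3, -5).
μ=-1: eigenvector (1, -2).
P = [[3, 1], [-5, -2]], D = diag(3, -1), P⁻¹ = [[2, 1], [-5, -3]].
B⁴ = P·diag(81, 1)·P⁻¹ = [[481, 240], [-800, -399]].
The requested entry is 481.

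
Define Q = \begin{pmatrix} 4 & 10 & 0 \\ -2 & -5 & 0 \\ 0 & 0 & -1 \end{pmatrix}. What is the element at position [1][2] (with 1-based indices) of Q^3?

10

Characteristic polynomial: r^3 + 2r^2 + r = r(r + 1)^2, so the eigenvalues are -1, -1, 0.
r=-1: eigenvector (0, 0, 1).
r=-1: eigenvector (-2, 1, -2).
r=0: eigenvector (5, -2, 0).
P = [[0, -2, 5], [0, 1, -2], [1, -2, 0]], D = diag(-1, -1, 0), P⁻¹ = [[4, 10, 1], [2, 5, 0], [1, 2, 0]].
Q³ = P·diag(-1, -1, 0)·P⁻¹ = [[4, 10, 0], [-2, -5, 0], [0, 0, -1]].
The requested entry is 10.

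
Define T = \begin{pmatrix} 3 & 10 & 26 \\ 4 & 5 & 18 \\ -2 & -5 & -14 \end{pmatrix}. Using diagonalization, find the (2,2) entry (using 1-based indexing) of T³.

Characteristic polynomial: s^3 + 6s^2 + 5s = s(s + 1)(s + 5), so the eigenvalues are -5, -1, 0.
s=-1: eigenvector (-3, -4, 2).
s=-5: eigenvector (-2, -1, 1).
s=0: eigenvector (-2, -2, 1).
P = [[-3, -2, -2], [-4, -1, -2], [2, 1, 1]], D = diag(-1, -5, 0), P⁻¹ = [[1, 0, 2], [0, 1, 2], [-2, -1, -5]].
T³ = P·diag(-1, -125, 0)·P⁻¹ = [[3, 250, 506], [4, 125, 258], [-2, -125, -254]].
The requested entry is 125.

125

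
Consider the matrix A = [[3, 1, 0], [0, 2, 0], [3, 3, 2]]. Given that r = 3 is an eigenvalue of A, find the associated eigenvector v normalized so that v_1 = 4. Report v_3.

A − 3I = [[0, 1, 0], [0, -1, 0], [3, 3, -1]].
Solving (A − 3I)v = 0 gives the eigenspace spanned by (4, 0, 12).
With v_1 = 4, v = (4, 0, 12), so v_3 = 12.

12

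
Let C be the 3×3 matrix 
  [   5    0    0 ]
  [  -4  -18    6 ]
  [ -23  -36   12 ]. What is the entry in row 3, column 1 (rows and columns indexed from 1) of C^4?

-6967

Characteristic polynomial: λ^3 + λ^2 - 30λ = λ(λ - 5)(λ + 6), so the eigenvalues are -6, 0, 5.
λ=5: eigenvector (1, -2, -7).
λ=-6: eigenvector (0, 1, 2).
λ=0: eigenvector (0, 1, 3).
P = [[1, 0, 0], [-2, 1, 1], [-7, 2, 3]], D = diag(5, -6, 0), P⁻¹ = [[1, 0, 0], [-1, 3, -1], [3, -2, 1]].
C⁴ = P·diag(625, 1296, 0)·P⁻¹ = [[625, 0, 0], [-2546, 3888, -1296], [-6967, 7776, -2592]].
The requested entry is -6967.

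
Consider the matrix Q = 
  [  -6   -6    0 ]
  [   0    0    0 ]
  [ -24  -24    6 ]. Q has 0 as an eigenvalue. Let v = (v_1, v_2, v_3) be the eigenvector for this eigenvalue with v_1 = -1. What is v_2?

Q = [[-6, -6, 0], [0, 0, 0], [-24, -24, 6]].
Solving (Q)v = 0 gives the eigenspace spanned by (-1, 1, 0).
With v_1 = -1, v = (-1, 1, 0), so v_2 = 1.

1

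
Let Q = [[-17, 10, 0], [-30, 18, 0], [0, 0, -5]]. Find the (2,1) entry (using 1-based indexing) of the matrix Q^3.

-210

Characteristic polynomial: r^3 + 4r^2 - 11r - 30 = (r - 3)(r + 2)(r + 5), so the eigenvalues are -5, -2, 3.
r=-5: eigenvector (0, 0, 1).
r=-2: eigenvector (-2, -3, 0).
r=3: eigenvector (1, 2, 0).
P = [[0, -2, 1], [0, -3, 2], [1, 0, 0]], D = diag(-5, -2, 3), P⁻¹ = [[0, 0, 1], [-2, 1, 0], [-3, 2, 0]].
Q³ = P·diag(-125, -8, 27)·P⁻¹ = [[-113, 70, 0], [-210, 132, 0], [0, 0, -125]].
The requested entry is -210.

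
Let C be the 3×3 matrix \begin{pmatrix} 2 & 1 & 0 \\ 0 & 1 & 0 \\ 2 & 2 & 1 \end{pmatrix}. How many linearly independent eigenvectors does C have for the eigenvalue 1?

2

C − 1I = [[1, 1, 0], [0, 0, 0], [2, 2, 0]].
This matrix has rank 1, so its null space has dimension 3 − 1 = 2.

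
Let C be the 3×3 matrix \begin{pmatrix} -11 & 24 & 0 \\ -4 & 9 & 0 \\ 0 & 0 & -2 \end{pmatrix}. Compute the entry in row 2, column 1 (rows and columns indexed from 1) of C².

Characteristic polynomial: t^3 + 4t^2 + t - 6 = (t - 1)(t + 2)(t + 3), so the eigenvalues are -3, -2, 1.
t=-3: eigenvector (3, 1, 0).
t=1: eigenvector (2, 1, 0).
t=-2: eigenvector (0, 0, 1).
P = [[3, 2, 0], [1, 1, 0], [0, 0, 1]], D = diag(-3, 1, -2), P⁻¹ = [[1, -2, 0], [-1, 3, 0], [0, 0, 1]].
C² = P·diag(9, 1, 4)·P⁻¹ = [[25, -48, 0], [8, -15, 0], [0, 0, 4]].
The requested entry is 8.

8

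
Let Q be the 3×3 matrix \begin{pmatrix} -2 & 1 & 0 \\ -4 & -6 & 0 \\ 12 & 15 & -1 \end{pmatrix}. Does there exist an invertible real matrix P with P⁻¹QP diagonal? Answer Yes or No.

No

Characteristic polynomial: p(t) = t^3 + 9t^2 + 24t + 16 = (t + 1)(t + 4)^2.
t = -4 has algebraic multiplicity 2; rank(Q + 4I) = 2, so geometric multiplicity = 1.
Geometric multiplicity < algebraic multiplicity, so Q is not diagonalizable.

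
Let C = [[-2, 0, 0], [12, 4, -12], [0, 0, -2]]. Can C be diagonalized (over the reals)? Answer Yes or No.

Yes

Characteristic polynomial: p(t) = t^3 - 12t - 16 = (t - 4)(t + 2)^2.
t = -2 has algebraic multiplicity 2; rank(C + 2I) = 1, so geometric multiplicity = 2.
Every eigenvalue has geometric = algebraic multiplicity, so C is diagonalizable.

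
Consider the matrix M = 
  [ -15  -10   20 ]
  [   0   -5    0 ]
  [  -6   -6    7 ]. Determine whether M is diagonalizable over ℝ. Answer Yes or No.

Characteristic polynomial: p(s) = s^3 + 13s^2 + 55s + 75 = (s + 3)(s + 5)^2.
s = -5 has algebraic multiplicity 2; rank(M + 5I) = 1, so geometric multiplicity = 2.
Every eigenvalue has geometric = algebraic multiplicity, so M is diagonalizable.

Yes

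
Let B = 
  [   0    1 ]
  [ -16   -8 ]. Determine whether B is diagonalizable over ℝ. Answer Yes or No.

Characteristic polynomial: p(λ) = λ^2 + 8λ + 16 = (λ + 4)^2.
λ = -4 has algebraic multiplicity 2; rank(B + 4I) = 1, so geometric multiplicity = 1.
Geometric multiplicity < algebraic multiplicity, so B is not diagonalizable.

No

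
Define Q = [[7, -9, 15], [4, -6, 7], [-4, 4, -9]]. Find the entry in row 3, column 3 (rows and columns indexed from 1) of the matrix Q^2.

Characteristic polynomial: μ^3 + 8μ^2 + 17μ + 10 = (μ + 1)(μ + 2)(μ + 5), so the eigenvalues are -5, -2, -1.
μ=-1: eigenvector (3, 1, -1).
μ=-2: eigenvector (1, 1, 0).
μ=-5: eigenvector (-2, -1, 1).
P = [[3, 1, -2], [1, 1, -1], [-1, 0, 1]], D = diag(-1, -2, -5), P⁻¹ = [[1, -1, 1], [0, 1, 1], [1, -1, 2]].
Q² = P·diag(1, 4, 25)·P⁻¹ = [[-47, 51, -93], [-24, 28, -45], [24, -24, 49]].
The requested entry is 49.

49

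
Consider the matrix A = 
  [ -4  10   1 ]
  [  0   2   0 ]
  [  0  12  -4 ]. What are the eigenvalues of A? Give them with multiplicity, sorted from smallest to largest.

Characteristic polynomial: p(λ) = λ^3 + 6λ^2 - 32 = (λ - 2)(λ + 4)^2.
Roots (with multiplicity): -4, -4, 2.

-4, -4, 2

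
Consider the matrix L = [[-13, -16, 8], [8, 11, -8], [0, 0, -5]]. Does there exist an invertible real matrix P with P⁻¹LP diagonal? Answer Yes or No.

Characteristic polynomial: p(λ) = λ^3 + 7λ^2 - 5λ - 75 = (λ - 3)(λ + 5)^2.
λ = -5 has algebraic multiplicity 2; rank(L + 5I) = 1, so geometric multiplicity = 2.
Every eigenvalue has geometric = algebraic multiplicity, so L is diagonalizable.

Yes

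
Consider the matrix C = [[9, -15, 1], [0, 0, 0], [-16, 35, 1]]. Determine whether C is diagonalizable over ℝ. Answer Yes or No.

Characteristic polynomial: p(s) = s^3 - 10s^2 + 25s = s(s - 5)^2.
s = 5 has algebraic multiplicity 2; rank(C − 5I) = 2, so geometric multiplicity = 1.
Geometric multiplicity < algebraic multiplicity, so C is not diagonalizable.

No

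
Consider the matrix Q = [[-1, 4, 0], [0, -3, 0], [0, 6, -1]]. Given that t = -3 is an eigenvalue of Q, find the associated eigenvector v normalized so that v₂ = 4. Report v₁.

Q + 3I = [[2, 4, 0], [0, 0, 0], [0, 6, 2]].
Solving (Q + 3I)v = 0 gives the eigenspace spanned by (-8, 4, -12).
With v₂ = 4, v = (-8, 4, -12), so v₁ = -8.

-8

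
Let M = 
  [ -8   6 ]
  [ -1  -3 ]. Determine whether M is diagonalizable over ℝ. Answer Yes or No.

Yes

Characteristic polynomial: p(s) = s^2 + 11s + 30 = (s + 5)(s + 6).
All 2 eigenvalues are distinct, so M is diagonalizable.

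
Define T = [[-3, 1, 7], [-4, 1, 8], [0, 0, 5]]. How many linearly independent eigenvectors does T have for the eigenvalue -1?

T + 1I = [[-2, 1, 7], [-4, 2, 8], [0, 0, 6]].
This matrix has rank 2, so its null space has dimension 3 − 2 = 1.

1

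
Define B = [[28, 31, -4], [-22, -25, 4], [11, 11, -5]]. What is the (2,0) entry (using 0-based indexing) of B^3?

Characteristic polynomial: μ^3 + 2μ^2 - 33μ - 90 = (μ - 6)(μ + 3)(μ + 5), so the eigenvalues are -5, -3, 6.
μ=-5: eigenvector (2, -2, 1).
μ=-3: eigenvector (-1, 1, 0).
μ=6: eigenvector (3, -2, 1).
P = [[2, -1, 3], [-2, 1, -2], [1, 0, 1]], D = diag(-5, -3, 6), P⁻¹ = [[-1, -1, 1], [0, 1, 2], [1, 1, 0]].
B³ = P·diag(-125, -27, 216)·P⁻¹ = [[898, 925, -196], [-682, -709, 196], [341, 341, -125]].
The requested entry is 341.

341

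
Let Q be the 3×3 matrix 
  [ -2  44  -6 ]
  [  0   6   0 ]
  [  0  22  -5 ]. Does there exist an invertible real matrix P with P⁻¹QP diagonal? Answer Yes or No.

Characteristic polynomial: p(r) = r^3 + r^2 - 32r - 60 = (r - 6)(r + 2)(r + 5).
All 3 eigenvalues are distinct, so Q is diagonalizable.

Yes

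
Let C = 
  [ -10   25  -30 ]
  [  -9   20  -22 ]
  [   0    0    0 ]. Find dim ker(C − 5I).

1

C − 5I = [[-15, 25, -30], [-9, 15, -22], [0, 0, -5]].
This matrix has rank 2, so its null space has dimension 3 − 2 = 1.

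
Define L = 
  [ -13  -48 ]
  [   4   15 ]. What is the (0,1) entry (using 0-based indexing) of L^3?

Characteristic polynomial: r^2 - 2r - 3 = (r - 3)(r + 1), so the eigenvalues are -1, 3.
r=-1: eigenvector (4, -1).
r=3: eigenvector (-3, 1).
P = [[4, -3], [-1, 1]], D = diag(-1, 3), P⁻¹ = [[1, 3], [1, 4]].
L³ = P·diag(-1, 27)·P⁻¹ = [[-85, -336], [28, 111]].
The requested entry is -336.

-336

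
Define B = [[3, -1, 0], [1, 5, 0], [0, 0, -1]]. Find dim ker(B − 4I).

1

B − 4I = [[-1, -1, 0], [1, 1, 0], [0, 0, -5]].
This matrix has rank 2, so its null space has dimension 3 − 2 = 1.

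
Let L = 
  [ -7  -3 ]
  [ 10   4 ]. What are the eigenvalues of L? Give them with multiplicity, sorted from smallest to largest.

Characteristic polynomial: p(s) = s^2 + 3s + 2 = (s + 1)(s + 2).
Roots (with multiplicity): -2, -1.

-2, -1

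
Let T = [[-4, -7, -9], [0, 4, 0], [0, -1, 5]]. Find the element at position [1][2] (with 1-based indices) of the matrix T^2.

Characteristic polynomial: μ^3 - 5μ^2 - 16μ + 80 = (μ - 5)(μ - 4)(μ + 4), so the eigenvalues are -4, 4, 5.
μ=4: eigenvector (-2, 1, 1).
μ=-4: eigenvector (1, 0, 0).
μ=5: eigenvector (-1, 0, 1).
P = [[-2, 1, -1], [1, 0, 0], [1, 0, 1]], D = diag(4, -4, 5), P⁻¹ = [[0, 1, 0], [1, 1, 1], [0, -1, 1]].
T² = P·diag(16, 16, 25)·P⁻¹ = [[16, 9, -9], [0, 16, 0], [0, -9, 25]].
The requested entry is 9.

9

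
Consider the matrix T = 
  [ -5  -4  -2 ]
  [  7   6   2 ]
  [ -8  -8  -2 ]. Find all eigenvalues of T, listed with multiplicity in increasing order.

-2, -1, 2

Characteristic polynomial: p(λ) = λ^3 + λ^2 - 4λ - 4 = (λ - 2)(λ + 1)(λ + 2).
Roots (with multiplicity): -2, -1, 2.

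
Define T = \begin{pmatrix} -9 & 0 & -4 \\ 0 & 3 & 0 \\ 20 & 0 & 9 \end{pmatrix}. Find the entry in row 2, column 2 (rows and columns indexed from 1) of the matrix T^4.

Characteristic polynomial: λ^3 - 3λ^2 - λ + 3 = (λ - 3)(λ - 1)(λ + 1), so the eigenvalues are -1, 1, 3.
λ=-1: eigenvector (1, 0, -2).
λ=3: eigenvector (0, 1, 0).
λ=1: eigenvector (-2, 0, 5).
P = [[1, 0, -2], [0, 1, 0], [-2, 0, 5]], D = diag(-1, 3, 1), P⁻¹ = [[5, 0, 2], [0, 1, 0], [2, 0, 1]].
T⁴ = P·diag(1, 81, 1)·P⁻¹ = [[1, 0, 0], [0, 81, 0], [0, 0, 1]].
The requested entry is 81.

81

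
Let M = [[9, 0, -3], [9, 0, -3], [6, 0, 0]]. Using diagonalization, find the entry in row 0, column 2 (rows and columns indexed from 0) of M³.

-189

Characteristic polynomial: r^3 - 9r^2 + 18r = r(r - 6)(r - 3), so the eigenvalues are 0, 3, 6.
r=3: eigenvector (1, 1, 2).
r=6: eigenvector (-1, -1, -1).
r=0: eigenvector (0, 1, 0).
P = [[1, -1, 0], [1, -1, 1], [2, -1, 0]], D = diag(3, 6, 0), P⁻¹ = [[-1, 0, 1], [-2, 0, 1], [-1, 1, 0]].
M³ = P·diag(27, 216, 0)·P⁻¹ = [[405, 0, -189], [405, 0, -189], [378, 0, -162]].
The requested entry is -189.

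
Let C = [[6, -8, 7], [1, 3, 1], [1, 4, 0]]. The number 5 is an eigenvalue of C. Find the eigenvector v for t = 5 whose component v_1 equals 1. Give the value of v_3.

1

C − 5I = [[1, -8, 7], [1, -2, 1], [1, 4, -5]].
Solving (C − 5I)v = 0 gives the eigenspace spanned by (1, 1, 1).
With v_1 = 1, v = (1, 1, 1), so v_3 = 1.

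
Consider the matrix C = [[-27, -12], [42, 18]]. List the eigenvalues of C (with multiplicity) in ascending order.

Characteristic polynomial: p(μ) = μ^2 + 9μ + 18 = (μ + 3)(μ + 6).
Roots (with multiplicity): -6, -3.

-6, -3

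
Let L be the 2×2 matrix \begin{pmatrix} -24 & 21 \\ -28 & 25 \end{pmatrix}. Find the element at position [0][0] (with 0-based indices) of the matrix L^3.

Characteristic polynomial: s^2 - s - 12 = (s - 4)(s + 3), so the eigenvalues are -3, 4.
s=-3: eigenvector (1, 1).
s=4: eigenvector (3, 4).
P = [[1, 3], [1, 4]], D = diag(-3, 4), P⁻¹ = [[4, -3], [-1, 1]].
L³ = P·diag(-27, 64)·P⁻¹ = [[-300, 273], [-364, 337]].
The requested entry is -300.

-300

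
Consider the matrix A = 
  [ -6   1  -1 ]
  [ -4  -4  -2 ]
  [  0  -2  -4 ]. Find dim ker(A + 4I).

1

A + 4I = [[-2, 1, -1], [-4, 0, -2], [0, -2, 0]].
This matrix has rank 2, so its null space has dimension 3 − 2 = 1.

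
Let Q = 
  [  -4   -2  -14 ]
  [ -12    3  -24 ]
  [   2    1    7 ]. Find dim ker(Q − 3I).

1

Q − 3I = [[-7, -2, -14], [-12, 0, -24], [2, 1, 4]].
This matrix has rank 2, so its null space has dimension 3 − 2 = 1.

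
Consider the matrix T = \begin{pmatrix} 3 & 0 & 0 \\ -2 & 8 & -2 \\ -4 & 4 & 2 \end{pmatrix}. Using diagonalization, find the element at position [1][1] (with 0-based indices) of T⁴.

Characteristic polynomial: s^3 - 13s^2 + 54s - 72 = (s - 6)(s - 4)(s - 3), so the eigenvalues are 3, 4, 6.
s=3: eigenvector (1, 2, 4).
s=6: eigenvector (0, -1, -1).
s=4: eigenvector (0, 1, 2).
P = [[1, 0, 0], [2, -1, 1], [4, -1, 2]], D = diag(3, 6, 4), P⁻¹ = [[1, 0, 0], [0, -2, 1], [-2, -1, 1]].
T⁴ = P·diag(81, 1296, 256)·P⁻¹ = [[81, 0, 0], [-350, 2336, -1040], [-700, 2080, -784]].
The requested entry is 2336.

2336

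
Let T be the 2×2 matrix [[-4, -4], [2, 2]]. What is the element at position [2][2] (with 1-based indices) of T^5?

Characteristic polynomial: μ^2 + 2μ = μ(μ + 2), so the eigenvalues are -2, 0.
μ=-2: eigenvector (2, -1).
μ=0: eigenvector (1, -1).
P = [[2, 1], [-1, -1]], D = diag(-2, 0), P⁻¹ = [[1, 1], [-1, -2]].
T⁵ = P·diag(-32, 0)·P⁻¹ = [[-64, -64], [32, 32]].
The requested entry is 32.

32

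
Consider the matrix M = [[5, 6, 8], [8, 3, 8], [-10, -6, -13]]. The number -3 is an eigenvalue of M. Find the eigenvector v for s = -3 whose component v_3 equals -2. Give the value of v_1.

2

M + 3I = [[8, 6, 8], [8, 6, 8], [-10, -6, -10]].
Solving (M + 3I)v = 0 gives the eigenspace spanned by (2, 0, -2).
With v_3 = -2, v = (2, 0, -2), so v_1 = 2.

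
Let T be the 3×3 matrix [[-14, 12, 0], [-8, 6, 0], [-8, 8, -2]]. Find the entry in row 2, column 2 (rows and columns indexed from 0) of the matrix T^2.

Characteristic polynomial: r^3 + 10r^2 + 28r + 24 = (r + 2)^2(r + 6), so the eigenvalues are -6, -2, -2.
r=-6: eigenvector (3, 2, 2).
r=-2: eigenvector (1, 1, 2).
r=-2: eigenvector (0, 0, 1).
P = [[3, 1, 0], [2, 1, 0], [2, 2, 1]], D = diag(-6, -2, -2), P⁻¹ = [[1, -1, 0], [-2, 3, 0], [2, -4, 1]].
T² = P·diag(36, 4, 4)·P⁻¹ = [[100, -96, 0], [64, -60, 0], [64, -64, 4]].
The requested entry is 4.

4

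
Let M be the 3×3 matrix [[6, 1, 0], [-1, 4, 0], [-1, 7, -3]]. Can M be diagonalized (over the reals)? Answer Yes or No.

Characteristic polynomial: p(t) = t^3 - 7t^2 - 5t + 75 = (t - 5)^2(t + 3).
t = 5 has algebraic multiplicity 2; rank(M − 5I) = 2, so geometric multiplicity = 1.
Geometric multiplicity < algebraic multiplicity, so M is not diagonalizable.

No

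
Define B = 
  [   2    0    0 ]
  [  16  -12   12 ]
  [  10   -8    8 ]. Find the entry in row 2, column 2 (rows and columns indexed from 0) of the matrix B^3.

Characteristic polynomial: t^3 + 2t^2 - 8t = t(t - 2)(t + 4), so the eigenvalues are -4, 0, 2.
t=2: eigenvector (1, 2, 1).
t=-4: eigenvector (0, 3, 2).
t=0: eigenvector (0, 1, 1).
P = [[1, 0, 0], [2, 3, 1], [1, 2, 1]], D = diag(2, -4, 0), P⁻¹ = [[1, 0, 0], [-1, 1, -1], [1, -2, 3]].
B³ = P·diag(8, -64, 0)·P⁻¹ = [[8, 0, 0], [208, -192, 192], [136, -128, 128]].
The requested entry is 128.

128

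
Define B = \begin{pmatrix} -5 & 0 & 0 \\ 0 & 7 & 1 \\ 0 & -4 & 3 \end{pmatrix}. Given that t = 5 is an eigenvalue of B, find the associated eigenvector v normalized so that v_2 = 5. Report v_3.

-10

B − 5I = [[-10, 0, 0], [0, 2, 1], [0, -4, -2]].
Solving (B − 5I)v = 0 gives the eigenspace spanned by (0, 5, -10).
With v_2 = 5, v = (0, 5, -10), so v_3 = -10.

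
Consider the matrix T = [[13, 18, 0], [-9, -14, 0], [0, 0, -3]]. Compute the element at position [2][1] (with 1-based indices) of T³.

-189

Characteristic polynomial: r^3 + 4r^2 - 17r - 60 = (r - 4)(r + 3)(r + 5), so the eigenvalues are -5, -3, 4.
r=-5: eigenvector (1, -1, 0).
r=4: eigenvector (2, -1, 0).
r=-3: eigenvector (0, 0, 1).
P = [[1, 2, 0], [-1, -1, 0], [0, 0, 1]], D = diag(-5, 4, -3), P⁻¹ = [[-1, -2, 0], [1, 1, 0], [0, 0, 1]].
T³ = P·diag(-125, 64, -27)·P⁻¹ = [[253, 378, 0], [-189, -314, 0], [0, 0, -27]].
The requested entry is -189.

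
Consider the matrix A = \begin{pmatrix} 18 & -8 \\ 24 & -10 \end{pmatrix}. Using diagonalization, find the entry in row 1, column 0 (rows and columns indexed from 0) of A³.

Characteristic polynomial: μ^2 - 8μ + 12 = (μ - 6)(μ - 2), so the eigenvalues are 2, 6.
μ=2: eigenvector (1, 2).
μ=6: eigenvector (-2, -3).
P = [[1, -2], [2, -3]], D = diag(2, 6), P⁻¹ = [[-3, 2], [-2, 1]].
A³ = P·diag(8, 216)·P⁻¹ = [[840, -416], [1248, -616]].
The requested entry is 1248.

1248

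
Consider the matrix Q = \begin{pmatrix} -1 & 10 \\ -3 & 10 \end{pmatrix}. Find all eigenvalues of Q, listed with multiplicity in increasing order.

4, 5

Characteristic polynomial: p(λ) = λ^2 - 9λ + 20 = (λ - 5)(λ - 4).
Roots (with multiplicity): 4, 5.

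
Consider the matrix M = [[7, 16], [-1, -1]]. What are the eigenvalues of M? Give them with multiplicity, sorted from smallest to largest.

3, 3

Characteristic polynomial: p(s) = s^2 - 6s + 9 = (s - 3)^2.
Roots (with multiplicity): 3, 3.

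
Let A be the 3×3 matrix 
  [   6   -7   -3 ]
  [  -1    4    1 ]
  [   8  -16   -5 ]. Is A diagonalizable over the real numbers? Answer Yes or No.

No

Characteristic polynomial: p(r) = r^3 - 5r^2 + 7r - 3 = (r - 3)(r - 1)^2.
r = 1 has algebraic multiplicity 2; rank(A − 1I) = 2, so geometric multiplicity = 1.
Geometric multiplicity < algebraic multiplicity, so A is not diagonalizable.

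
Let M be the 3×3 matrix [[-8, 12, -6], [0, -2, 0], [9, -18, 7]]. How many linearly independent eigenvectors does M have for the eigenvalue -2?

M + 2I = [[-6, 12, -6], [0, 0, 0], [9, -18, 9]].
This matrix has rank 1, so its null space has dimension 3 − 1 = 2.

2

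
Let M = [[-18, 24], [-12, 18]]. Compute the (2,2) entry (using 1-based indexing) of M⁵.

Characteristic polynomial: r^2 - 36 = (r - 6)(r + 6), so the eigenvalues are -6, 6.
r=6: eigenvector (1, 1).
r=-6: eigenvector (-2, -1).
P = [[1, -2], [1, -1]], D = diag(6, -6), P⁻¹ = [[-1, 2], [-1, 1]].
M⁵ = P·diag(7776, -7776)·P⁻¹ = [[-23328, 31104], [-15552, 23328]].
The requested entry is 23328.

23328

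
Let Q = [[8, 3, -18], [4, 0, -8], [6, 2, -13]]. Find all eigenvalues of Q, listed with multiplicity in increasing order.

Characteristic polynomial: p(μ) = μ^3 + 5μ^2 + 8μ + 4 = (μ + 1)(μ + 2)^2.
Roots (with multiplicity): -2, -2, -1.

-2, -2, -1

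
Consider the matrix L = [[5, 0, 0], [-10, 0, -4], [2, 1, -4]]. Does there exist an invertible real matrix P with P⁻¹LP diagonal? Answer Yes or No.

No

Characteristic polynomial: p(t) = t^3 - t^2 - 16t - 20 = (t - 5)(t + 2)^2.
t = -2 has algebraic multiplicity 2; rank(L + 2I) = 2, so geometric multiplicity = 1.
Geometric multiplicity < algebraic multiplicity, so L is not diagonalizable.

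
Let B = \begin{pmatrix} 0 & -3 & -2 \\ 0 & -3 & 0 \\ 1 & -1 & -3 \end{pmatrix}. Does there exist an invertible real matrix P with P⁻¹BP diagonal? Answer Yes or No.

Yes

Characteristic polynomial: p(r) = r^3 + 6r^2 + 11r + 6 = (r + 1)(r + 2)(r + 3).
All 3 eigenvalues are distinct, so B is diagonalizable.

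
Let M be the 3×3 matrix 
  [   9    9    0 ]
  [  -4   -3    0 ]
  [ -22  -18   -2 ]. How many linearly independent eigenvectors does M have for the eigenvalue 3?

1

M − 3I = [[6, 9, 0], [-4, -6, 0], [-22, -18, -5]].
This matrix has rank 2, so its null space has dimension 3 − 2 = 1.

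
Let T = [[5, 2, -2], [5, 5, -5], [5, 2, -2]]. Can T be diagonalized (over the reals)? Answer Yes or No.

Yes

Characteristic polynomial: p(μ) = μ^3 - 8μ^2 + 15μ = μ(μ - 5)(μ - 3).
All 3 eigenvalues are distinct, so T is diagonalizable.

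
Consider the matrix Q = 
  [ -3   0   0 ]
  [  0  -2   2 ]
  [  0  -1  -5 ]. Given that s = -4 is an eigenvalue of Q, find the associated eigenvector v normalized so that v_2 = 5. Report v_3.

Q + 4I = [[1, 0, 0], [0, 2, 2], [0, -1, -1]].
Solving (Q + 4I)v = 0 gives the eigenspace spanned by (0, 5, -5).
With v_2 = 5, v = (0, 5, -5), so v_3 = -5.

-5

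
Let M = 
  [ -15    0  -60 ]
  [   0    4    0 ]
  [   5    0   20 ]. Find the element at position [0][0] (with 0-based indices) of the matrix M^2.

Characteristic polynomial: λ^3 - 9λ^2 + 20λ = λ(λ - 5)(λ - 4), so the eigenvalues are 0, 4, 5.
λ=5: eigenvector (3, 0, -1).
λ=4: eigenvector (0, 1, 0).
λ=0: eigenvector (4, 0, -1).
P = [[3, 0, 4], [0, 1, 0], [-1, 0, -1]], D = diag(5, 4, 0), P⁻¹ = [[-1, 0, -4], [0, 1, 0], [1, 0, 3]].
M² = P·diag(25, 16, 0)·P⁻¹ = [[-75, 0, -300], [0, 16, 0], [25, 0, 100]].
The requested entry is -75.

-75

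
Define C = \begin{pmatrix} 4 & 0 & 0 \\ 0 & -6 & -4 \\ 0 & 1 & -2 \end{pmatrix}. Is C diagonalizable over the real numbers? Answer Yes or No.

Characteristic polynomial: p(r) = r^3 + 4r^2 - 16r - 64 = (r - 4)(r + 4)^2.
r = -4 has algebraic multiplicity 2; rank(C + 4I) = 2, so geometric multiplicity = 1.
Geometric multiplicity < algebraic multiplicity, so C is not diagonalizable.

No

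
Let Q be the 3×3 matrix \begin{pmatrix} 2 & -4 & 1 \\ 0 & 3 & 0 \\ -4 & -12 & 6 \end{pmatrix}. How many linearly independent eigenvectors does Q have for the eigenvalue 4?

1

Q − 4I = [[-2, -4, 1], [0, -1, 0], [-4, -12, 2]].
This matrix has rank 2, so its null space has dimension 3 − 2 = 1.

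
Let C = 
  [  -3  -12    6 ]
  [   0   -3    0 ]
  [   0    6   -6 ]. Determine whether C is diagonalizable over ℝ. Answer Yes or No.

Yes

Characteristic polynomial: p(λ) = λ^3 + 12λ^2 + 45λ + 54 = (λ + 3)^2(λ + 6).
λ = -3 has algebraic multiplicity 2; rank(C + 3I) = 1, so geometric multiplicity = 2.
Every eigenvalue has geometric = algebraic multiplicity, so C is diagonalizable.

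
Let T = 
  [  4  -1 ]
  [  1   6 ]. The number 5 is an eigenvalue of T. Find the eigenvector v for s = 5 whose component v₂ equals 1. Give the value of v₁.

T − 5I = [[-1, -1], [1, 1]].
Solving (T − 5I)v = 0 gives the eigenspace spanned by (-1, 1).
With v₂ = 1, v = (-1, 1), so v₁ = -1.

-1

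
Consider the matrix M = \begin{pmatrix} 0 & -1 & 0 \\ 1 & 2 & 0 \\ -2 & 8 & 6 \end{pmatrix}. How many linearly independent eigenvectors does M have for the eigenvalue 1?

M − 1I = [[-1, -1, 0], [1, 1, 0], [-2, 8, 5]].
This matrix has rank 2, so its null space has dimension 3 − 2 = 1.

1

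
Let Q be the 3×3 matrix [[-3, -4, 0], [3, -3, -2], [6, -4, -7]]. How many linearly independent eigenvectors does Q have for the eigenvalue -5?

Q + 5I = [[2, -4, 0], [3, 2, -2], [6, -4, -2]].
This matrix has rank 2, so its null space has dimension 3 − 2 = 1.

1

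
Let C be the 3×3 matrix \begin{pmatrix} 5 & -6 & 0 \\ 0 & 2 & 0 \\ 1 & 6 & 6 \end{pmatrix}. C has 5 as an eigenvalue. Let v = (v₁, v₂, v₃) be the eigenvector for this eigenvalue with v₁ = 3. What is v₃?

C − 5I = [[0, -6, 0], [0, -3, 0], [1, 6, 1]].
Solving (C − 5I)v = 0 gives the eigenspace spanned by (3, 0, -3).
With v₁ = 3, v = (3, 0, -3), so v₃ = -3.

-3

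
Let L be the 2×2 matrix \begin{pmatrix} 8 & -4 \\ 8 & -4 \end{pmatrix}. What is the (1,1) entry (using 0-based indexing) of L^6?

-4096

Characteristic polynomial: t^2 - 4t = t(t - 4), so the eigenvalues are 0, 4.
t=4: eigenvector (1, 1).
t=0: eigenvector (-1, -2).
P = [[1, -1], [1, -2]], D = diag(4, 0), P⁻¹ = [[2, -1], [1, -1]].
L⁶ = P·diag(4096, 0)·P⁻¹ = [[8192, -4096], [8192, -4096]].
The requested entry is -4096.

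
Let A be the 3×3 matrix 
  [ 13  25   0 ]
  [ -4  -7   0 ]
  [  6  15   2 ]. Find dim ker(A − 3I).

1

A − 3I = [[10, 25, 0], [-4, -10, 0], [6, 15, -1]].
This matrix has rank 2, so its null space has dimension 3 − 2 = 1.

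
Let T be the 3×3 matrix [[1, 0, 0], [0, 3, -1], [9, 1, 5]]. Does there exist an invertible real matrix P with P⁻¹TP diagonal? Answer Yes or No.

No

Characteristic polynomial: p(λ) = λ^3 - 9λ^2 + 24λ - 16 = (λ - 4)^2(λ - 1).
λ = 4 has algebraic multiplicity 2; rank(T − 4I) = 2, so geometric multiplicity = 1.
Geometric multiplicity < algebraic multiplicity, so T is not diagonalizable.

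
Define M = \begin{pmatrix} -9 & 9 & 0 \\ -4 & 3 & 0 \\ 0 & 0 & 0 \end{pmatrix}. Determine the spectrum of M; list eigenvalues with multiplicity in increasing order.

Characteristic polynomial: p(λ) = λ^3 + 6λ^2 + 9λ = λ(λ + 3)^2.
Roots (with multiplicity): -3, -3, 0.

-3, -3, 0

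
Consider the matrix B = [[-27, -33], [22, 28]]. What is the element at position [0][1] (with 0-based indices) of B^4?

Characteristic polynomial: μ^2 - μ - 30 = (μ - 6)(μ + 5), so the eigenvalues are -5, 6.
μ=-5: eigenvector (3, -2).
μ=6: eigenvector (-1, 1).
P = [[3, -1], [-2, 1]], D = diag(-5, 6), P⁻¹ = [[1, 1], [2, 3]].
B⁴ = P·diag(625, 1296)·P⁻¹ = [[-717, -2013], [1342, 2638]].
The requested entry is -2013.

-2013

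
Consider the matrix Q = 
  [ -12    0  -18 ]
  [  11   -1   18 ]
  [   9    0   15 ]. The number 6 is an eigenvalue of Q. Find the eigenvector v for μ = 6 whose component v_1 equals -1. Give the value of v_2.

1

Q − 6I = [[-18, 0, -18], [11, -7, 18], [9, 0, 9]].
Solving (Q − 6I)v = 0 gives the eigenspace spanned by (-1, 1, 1).
With v_1 = -1, v = (-1, 1, 1), so v_2 = 1.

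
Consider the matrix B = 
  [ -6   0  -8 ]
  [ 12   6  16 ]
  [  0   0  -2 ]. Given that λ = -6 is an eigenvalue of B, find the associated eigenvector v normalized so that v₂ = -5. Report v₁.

B + 6I = [[0, 0, -8], [12, 12, 16], [0, 0, 4]].
Solving (B + 6I)v = 0 gives the eigenspace spanned by (5, -5, 0).
With v₂ = -5, v = (5, -5, 0), so v₁ = 5.

5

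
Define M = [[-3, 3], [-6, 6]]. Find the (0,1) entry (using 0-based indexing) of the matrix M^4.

81

Characteristic polynomial: μ^2 - 3μ = μ(μ - 3), so the eigenvalues are 0, 3.
μ=0: eigenvector (1, 1).
μ=3: eigenvector (1, 2).
P = [[1, 1], [1, 2]], D = diag(0, 3), P⁻¹ = [[2, -1], [-1, 1]].
M⁴ = P·diag(0, 81)·P⁻¹ = [[-81, 81], [-162, 162]].
The requested entry is 81.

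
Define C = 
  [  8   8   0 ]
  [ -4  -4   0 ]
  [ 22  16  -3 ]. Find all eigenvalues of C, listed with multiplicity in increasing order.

-3, 0, 4

Characteristic polynomial: p(t) = t^3 - t^2 - 12t = t(t - 4)(t + 3).
Roots (with multiplicity): -3, 0, 4.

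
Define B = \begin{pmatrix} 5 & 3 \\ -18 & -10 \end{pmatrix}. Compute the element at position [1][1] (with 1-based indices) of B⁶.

-8189

Characteristic polynomial: λ^2 + 5λ + 4 = (λ + 1)(λ + 4), so the eigenvalues are -4, -1.
λ=-4: eigenvector (-1, 3).
λ=-1: eigenvector (1, -2).
P = [[-1, 1], [3, -2]], D = diag(-4, -1), P⁻¹ = [[2, 1], [3, 1]].
B⁶ = P·diag(4096, 1)·P⁻¹ = [[-8189, -4095], [24570, 12286]].
The requested entry is -8189.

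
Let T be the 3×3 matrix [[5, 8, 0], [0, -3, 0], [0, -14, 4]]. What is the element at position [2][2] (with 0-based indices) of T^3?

Characteristic polynomial: μ^3 - 6μ^2 - 7μ + 60 = (μ - 5)(μ - 4)(μ + 3), so the eigenvalues are -3, 4, 5.
μ=5: eigenvector (1, 0, 0).
μ=-3: eigenvector (-1, 1, 2).
μ=4: eigenvector (0, 0, 1).
P = [[1, -1, 0], [0, 1, 0], [0, 2, 1]], D = diag(5, -3, 4), P⁻¹ = [[1, 1, 0], [0, 1, 0], [0, -2, 1]].
T³ = P·diag(125, -27, 64)·P⁻¹ = [[125, 152, 0], [0, -27, 0], [0, -182, 64]].
The requested entry is 64.

64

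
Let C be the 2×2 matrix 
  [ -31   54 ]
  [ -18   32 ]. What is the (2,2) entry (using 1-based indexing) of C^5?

15572

Characteristic polynomial: λ^2 - λ - 20 = (λ - 5)(λ + 4), so the eigenvalues are -4, 5.
λ=5: eigenvector (-3, -2).
λ=-4: eigenvector (2, 1).
P = [[-3, 2], [-2, 1]], D = diag(5, -4), P⁻¹ = [[1, -2], [2, -3]].
C⁵ = P·diag(3125, -1024)·P⁻¹ = [[-13471, 24894], [-8298, 15572]].
The requested entry is 15572.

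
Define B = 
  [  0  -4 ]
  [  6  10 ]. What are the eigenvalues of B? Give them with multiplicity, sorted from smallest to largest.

Characteristic polynomial: p(λ) = λ^2 - 10λ + 24 = (λ - 6)(λ - 4).
Roots (with multiplicity): 4, 6.

4, 6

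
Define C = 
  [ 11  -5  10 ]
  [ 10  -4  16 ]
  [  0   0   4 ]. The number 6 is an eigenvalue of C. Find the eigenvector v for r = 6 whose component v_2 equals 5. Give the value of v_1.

C − 6I = [[5, -5, 10], [10, -10, 16], [0, 0, -2]].
Solving (C − 6I)v = 0 gives the eigenspace spanned by (5, 5, 0).
With v_2 = 5, v = (5, 5, 0), so v_1 = 5.

5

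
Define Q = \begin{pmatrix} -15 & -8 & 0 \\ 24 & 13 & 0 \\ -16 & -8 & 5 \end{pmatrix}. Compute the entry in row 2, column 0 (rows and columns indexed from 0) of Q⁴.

Characteristic polynomial: s^3 - 3s^2 - 13s + 15 = (s - 5)(s - 1)(s + 3), so the eigenvalues are -3, 1, 5.
s=1: eigenvector (1, -2, 0).
s=-3: eigenvector (2, -3, 1).
s=5: eigenvector (0, 0, 1).
P = [[1, 2, 0], [-2, -3, 0], [0, 1, 1]], D = diag(1, -3, 5), P⁻¹ = [[-3, -2, 0], [2, 1, 0], [-2, -1, 1]].
Q⁴ = P·diag(1, 81, 625)·P⁻¹ = [[321, 160, 0], [-480, -239, 0], [-1088, -544, 625]].
The requested entry is -1088.

-1088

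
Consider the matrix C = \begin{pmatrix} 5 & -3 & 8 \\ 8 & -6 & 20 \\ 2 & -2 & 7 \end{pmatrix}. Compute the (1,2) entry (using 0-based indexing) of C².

84

Characteristic polynomial: r^3 - 6r^2 + 11r - 6 = (r - 3)(r - 2)(r - 1), so the eigenvalues are 1, 2, 3.
r=1: eigenvector (-1, -4, -1).
r=2: eigenvector (1, 1, 0).
r=3: eigenvector (2, 4, 1).
P = [[-1, 1, 2], [-4, 1, 4], [-1, 0, 1]], D = diag(1, 2, 3), P⁻¹ = [[1, -1, 2], [0, 1, -4], [1, -1, 3]].
C² = P·diag(1, 4, 9)·P⁻¹ = [[17, -13, 36], [32, -28, 84], [8, -8, 25]].
The requested entry is 84.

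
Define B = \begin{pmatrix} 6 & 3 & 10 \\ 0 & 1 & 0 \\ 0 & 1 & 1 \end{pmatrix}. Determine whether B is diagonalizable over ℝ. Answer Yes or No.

Characteristic polynomial: p(λ) = λ^3 - 8λ^2 + 13λ - 6 = (λ - 6)(λ - 1)^2.
λ = 1 has algebraic multiplicity 2; rank(B − 1I) = 2, so geometric multiplicity = 1.
Geometric multiplicity < algebraic multiplicity, so B is not diagonalizable.

No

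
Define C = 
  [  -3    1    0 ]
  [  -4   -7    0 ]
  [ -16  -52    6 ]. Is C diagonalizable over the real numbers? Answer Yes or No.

No

Characteristic polynomial: p(λ) = λ^3 + 4λ^2 - 35λ - 150 = (λ - 6)(λ + 5)^2.
λ = -5 has algebraic multiplicity 2; rank(C + 5I) = 2, so geometric multiplicity = 1.
Geometric multiplicity < algebraic multiplicity, so C is not diagonalizable.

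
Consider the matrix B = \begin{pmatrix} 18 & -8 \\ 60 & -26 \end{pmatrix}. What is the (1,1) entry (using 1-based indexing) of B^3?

Characteristic polynomial: t^2 + 8t + 12 = (t + 2)(t + 6), so the eigenvalues are -6, -2.
t=-6: eigenvector (1, 3).
t=-2: eigenvector (-2, -5).
P = [[1, -2], [3, -5]], D = diag(-6, -2), P⁻¹ = [[-5, 2], [-3, 1]].
B³ = P·diag(-216, -8)·P⁻¹ = [[1032, -416], [3120, -1256]].
The requested entry is 1032.

1032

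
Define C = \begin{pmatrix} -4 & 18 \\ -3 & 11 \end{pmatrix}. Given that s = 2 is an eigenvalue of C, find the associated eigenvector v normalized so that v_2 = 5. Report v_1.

C − 2I = [[-6, 18], [-3, 9]].
Solving (C − 2I)v = 0 gives the eigenspace spanned by (15, 5).
With v_2 = 5, v = (15, 5), so v_1 = 15.

15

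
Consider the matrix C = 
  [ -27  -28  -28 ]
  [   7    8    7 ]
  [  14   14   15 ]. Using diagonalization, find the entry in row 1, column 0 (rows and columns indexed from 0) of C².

-35

Characteristic polynomial: s^3 + 4s^2 - 11s + 6 = (s - 1)^2(s + 6), so the eigenvalues are -6, 1, 1.
s=1: eigenvector (1, 0, -1).
s=-6: eigenvector (4, -1, -2).
s=1: eigenvector (2, -1, -1).
P = [[1, 4, 2], [0, -1, -1], [-1, -2, -1]], D = diag(1, -6, 1), P⁻¹ = [[-1, 0, -2], [1, 1, 1], [-1, -2, -1]].
C² = P·diag(1, 36, 1)·P⁻¹ = [[141, 140, 140], [-35, -34, -35], [-70, -70, -69]].
The requested entry is -35.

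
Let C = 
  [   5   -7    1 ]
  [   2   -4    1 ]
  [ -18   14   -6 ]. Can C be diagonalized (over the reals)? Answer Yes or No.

Characteristic polynomial: p(t) = t^3 + 5t^2 - 8t - 48 = (t - 3)(t + 4)^2.
t = -4 has algebraic multiplicity 2; rank(C + 4I) = 2, so geometric multiplicity = 1.
Geometric multiplicity < algebraic multiplicity, so C is not diagonalizable.

No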